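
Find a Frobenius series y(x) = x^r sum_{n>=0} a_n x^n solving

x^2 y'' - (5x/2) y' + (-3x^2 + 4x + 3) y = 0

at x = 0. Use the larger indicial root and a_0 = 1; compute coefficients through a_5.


Write in Frobenius form y'' + (p(x)/x) y' + (q(x)/x^2) y = 0:
  p(x) = -5/2,  q(x) = -3x^2 + 4x + 3.
Indicial equation: r(r-1) + (-5/2) r + (3) = 0 -> roots r_1 = 2, r_2 = 3/2.
Take r = r_1 = 2. Let y(x) = x^r sum_{n>=0} a_n x^n with a_0 = 1.
Substitute y = x^r sum a_n x^n and match x^{r+n}. The recurrence is
  D(n) a_n + 4 a_{n-1} - 3 a_{n-2} = 0,  where D(n) = (r+n)(r+n-1) + (-5/2)(r+n) + (3).
  a_n = [-4 a_{n-1} + 3 a_{n-2}] / D(n).
Since the indicial polynomial factors as (r - r_1)(r - r_2), D(n) = (r_1 + n - r_1)(r_1 + n - r_2) = n(n + 1/2).
Evaluating step by step (a_0 = 1):
  n = 1: D(1) = 1(1 + 1/2) = 3/2; numerator = -4(1) = -4; a_1 = (-4)/(3/2) = -8/3
  n = 2: D(2) = 2(2 + 1/2) = 5; numerator = -4(-8/3) + 3(1) = 41/3; a_2 = (41/3)/(5) = 41/15
  n = 3: D(3) = 3(3 + 1/2) = 21/2; numerator = -4(41/15) + 3(-8/3) = -284/15; a_3 = (-284/15)/(21/2) = -568/315
  n = 4: D(4) = 4(4 + 1/2) = 18; numerator = -4(-568/315) + 3(41/15) = 971/63; a_4 = (971/63)/(18) = 971/1134
  n = 5: D(5) = 5(5 + 1/2) = 55/2; numerator = -4(971/1134) + 3(-568/315) = -3578/405; a_5 = (-3578/405)/(55/2) = -7156/22275

r = 2; a_0 = 1; a_1 = -8/3; a_2 = 41/15; a_3 = -568/315; a_4 = 971/1134; a_5 = -7156/22275


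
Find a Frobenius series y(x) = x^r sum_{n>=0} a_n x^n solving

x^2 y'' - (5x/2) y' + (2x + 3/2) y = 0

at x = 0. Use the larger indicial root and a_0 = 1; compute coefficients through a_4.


Write in Frobenius form y'' + (p(x)/x) y' + (q(x)/x^2) y = 0:
  p(x) = -5/2,  q(x) = 2x + 3/2.
Indicial equation: r(r-1) + (-5/2) r + (3/2) = 0 -> roots r_1 = 3, r_2 = 1/2.
Take r = r_1 = 3. Let y(x) = x^r sum_{n>=0} a_n x^n with a_0 = 1.
Substitute y = x^r sum a_n x^n and match x^{r+n}. The recurrence is
  D(n) a_n + 2 a_{n-1} = 0,  where D(n) = (r+n)(r+n-1) + (-5/2)(r+n) + (3/2).
  a_n = -2 / D(n) * a_{n-1}.
Since the indicial polynomial factors as (r - r_1)(r - r_2), D(n) = (r_1 + n - r_1)(r_1 + n - r_2) = n(n + 5/2).
Evaluating step by step (a_0 = 1):
  n = 1: D(1) = 1(1 + 5/2) = 7/2; numerator = -2(1) = -2; a_1 = (-2)/(7/2) = -4/7
  n = 2: D(2) = 2(2 + 5/2) = 9; numerator = -2(-4/7) = 8/7; a_2 = (8/7)/(9) = 8/63
  n = 3: D(3) = 3(3 + 5/2) = 33/2; numerator = -2(8/63) = -16/63; a_3 = (-16/63)/(33/2) = -32/2079
  n = 4: D(4) = 4(4 + 5/2) = 26; numerator = -2(-32/2079) = 64/2079; a_4 = (64/2079)/(26) = 32/27027

r = 3; a_0 = 1; a_1 = -4/7; a_2 = 8/63; a_3 = -32/2079; a_4 = 32/27027


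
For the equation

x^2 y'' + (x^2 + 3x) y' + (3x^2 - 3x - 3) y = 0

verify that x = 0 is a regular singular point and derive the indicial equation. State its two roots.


Divide by x^2 to reach normal form y'' + P_1(x) y' + P_2(x) y = 0 with P_1(x) = 1 + 3/x and P_2(x) = 3 - 3/x - 3/x^2.
x = 0 is a singular point because the y'-coefficient 1 + 3/x has a pole at x = 0 and the y-coefficient 3 - 3/x - 3/x^2 has a pole at x = 0.
It is a regular singular point because x P_1(x) = p(x) = x + 3 and x^2 P_2(x) = q(x) = 3x^2 - 3x - 3 are polynomials, hence analytic at x = 0.
p(0) = 3,  q(0) = -3.
Indicial equation: r(r-1) + p(0) r + q(0) = 0, i.e. r^2 + (p(0) - 1) r + q(0) = 0, i.e. r^2 + 2 r - 3 = 0.
Discriminant: (2)^2 - 4(-3) = 16, so r = (-2 ± 4)/2.
Solving: r_1 = 1, r_2 = -3.

indicial: r^2 + 2 r - 3 = 0; roots r_1 = 1, r_2 = -3


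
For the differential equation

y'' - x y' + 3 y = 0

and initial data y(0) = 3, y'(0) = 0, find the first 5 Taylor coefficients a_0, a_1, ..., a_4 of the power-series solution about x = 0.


Ansatz: y(x) = sum_{n>=0} a_n x^n, so y'(x) = sum_{n>=1} n a_n x^(n-1) and y''(x) = sum_{n>=2} n(n-1) a_n x^(n-2).
Substitute into P(x) y'' + Q(x) y' + R(x) y = 0 with P(x) = 1, Q(x) = -x, R(x) = 3, and match powers of x.
Initial conditions: a_0 = 3, a_1 = 0.
Setting the coefficient of each power of x to zero and solving order by order (substituting the coefficients already found):
  x^0: 2 a_2 + 3 a_0 = 0  ->  2 a_2 = -3 a_0 = -9  ->  a_2 = -9/2
  x^1: 6 a_3 + 2 a_1 = 0  ->  6 a_3 = -2 a_1 = 0  ->  a_3 = 0
  x^2: 12 a_4 + a_2 = 0  ->  12 a_4 = -a_2 = 9/2  ->  a_4 = 3/8
Truncated series: y(x) = 3 - (9/2) x^2 + (3/8) x^4 + O(x^5).

a_0 = 3; a_1 = 0; a_2 = -9/2; a_3 = 0; a_4 = 3/8


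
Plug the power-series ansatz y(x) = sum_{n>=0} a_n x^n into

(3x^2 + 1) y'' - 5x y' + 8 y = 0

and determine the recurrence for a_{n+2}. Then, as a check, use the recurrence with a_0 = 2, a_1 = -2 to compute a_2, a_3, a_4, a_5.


Substitute y = sum_n a_n x^n.
(1 + 3 x^2) y'' contributes (n+2)(n+1) a_{n+2} + 3 n(n-1) a_n at x^n.
-5 x y'(x) contributes -5 n a_n at x^n.
8 y(x) contributes 8 a_n at x^n.
Matching x^n: (n+2)(n+1) a_{n+2} + (3 n(n-1) - 5 n + 8) a_n = 0.
Thus a_{n+2} = (-3 n(n-1) + 5 n - 8) / ((n+1)(n+2)) * a_n.

Check with a_0 = 2, a_1 = -2 (apply the recurrence for n = 0, 1, 2, 3): a_0 = 2, a_1 = -2, a_2 = -8, a_3 = 1, a_4 = 8/3, a_5 = -11/20.

a_(n+2) = (-3 n(n-1) + 5 n - 8) / ((n+1)(n+2)) * a_n; check: a_0 = 2, a_1 = -2, a_2 = -8, a_3 = 1, a_4 = 8/3, a_5 = -11/20


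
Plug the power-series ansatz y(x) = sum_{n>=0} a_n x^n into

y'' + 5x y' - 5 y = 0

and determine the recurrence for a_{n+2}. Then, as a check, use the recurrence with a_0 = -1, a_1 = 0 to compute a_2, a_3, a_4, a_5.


Substitute y = sum_n a_n x^n.
y''(x) has coefficient (n+2)(n+1) a_{n+2} at x^n;
5 x y'(x) has coefficient 5 n a_n at x^n (shift);
-5 y(x) has coefficient -5 a_n at x^n.
Matching x^n: (n+2)(n+1) a_{n+2} + (5n - 5) a_n = 0.
Thus a_{n+2} = (-5n + 5) / ((n+1)(n+2)) * a_n.

Check with a_0 = -1, a_1 = 0 (apply the recurrence for n = 0, 1, 2, 3): a_0 = -1, a_1 = 0, a_2 = -5/2, a_3 = 0, a_4 = 25/24, a_5 = 0.

a_(n+2) = (-5n + 5) / ((n+1)(n+2)) * a_n; check: a_0 = -1, a_1 = 0, a_2 = -5/2, a_3 = 0, a_4 = 25/24, a_5 = 0


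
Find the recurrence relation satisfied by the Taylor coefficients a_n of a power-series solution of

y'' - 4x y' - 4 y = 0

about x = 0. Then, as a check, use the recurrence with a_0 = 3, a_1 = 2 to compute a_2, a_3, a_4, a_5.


Substitute y = sum_n a_n x^n.
y''(x) has coefficient (n+2)(n+1) a_{n+2} at x^n;
-4 x y'(x) has coefficient -4 n a_n at x^n (shift);
-4 y(x) has coefficient -4 a_n at x^n.
Matching x^n: (n+2)(n+1) a_{n+2} + (-4n - 4) a_n = 0.
Thus a_{n+2} = (4n + 4) / ((n+1)(n+2)) * a_n.

Check with a_0 = 3, a_1 = 2 (apply the recurrence for n = 0, 1, 2, 3): a_0 = 3, a_1 = 2, a_2 = 6, a_3 = 8/3, a_4 = 6, a_5 = 32/15.

a_(n+2) = (4n + 4) / ((n+1)(n+2)) * a_n; check: a_0 = 3, a_1 = 2, a_2 = 6, a_3 = 8/3, a_4 = 6, a_5 = 32/15


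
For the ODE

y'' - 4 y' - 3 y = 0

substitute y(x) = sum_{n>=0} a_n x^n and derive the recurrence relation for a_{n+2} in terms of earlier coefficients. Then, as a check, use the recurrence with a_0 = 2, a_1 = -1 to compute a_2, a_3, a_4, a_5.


Substitute y = sum_n a_n x^n.
y''(x) has coefficient (n+2)(n+1) a_{n+2} at x^n;
-4 y'(x) has coefficient -4 (n+1) a_{n+1} at x^n;
-3 y(x) has coefficient -3 a_n at x^n.
Matching x^n: (n+2)(n+1) a_{n+2} - 4 (n+1) a_{n+1} - 3 a_n = 0.
Thus a_{n+2} = [4 (n+1) a_{n+1} + 3 a_n] / ((n+1)(n+2)).

Check with a_0 = 2, a_1 = -1 (apply the recurrence for n = 0, 1, 2, 3): a_0 = 2, a_1 = -1, a_2 = 1, a_3 = 5/6, a_4 = 13/12, a_5 = 119/120.

a_(n+2) = [4 (n+1) a_(n+1) + 3 a_n] / ((n+1)(n+2)); check: a_0 = 2, a_1 = -1, a_2 = 1, a_3 = 5/6, a_4 = 13/12, a_5 = 119/120


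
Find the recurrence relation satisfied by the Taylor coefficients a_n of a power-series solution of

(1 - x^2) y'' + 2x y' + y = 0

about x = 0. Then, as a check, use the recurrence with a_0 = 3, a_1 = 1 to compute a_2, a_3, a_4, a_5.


Substitute y = sum_n a_n x^n.
(1 - 1 x^2) y'' contributes (n+2)(n+1) a_{n+2} - n(n-1) a_n at x^n.
2 x y'(x) contributes 2 n a_n at x^n.
y(x) contributes 1 a_n at x^n.
Matching x^n: (n+2)(n+1) a_{n+2} + (-n(n-1) + 2 n + 1) a_n = 0.
Thus a_{n+2} = (n(n-1) - 2 n - 1) / ((n+1)(n+2)) * a_n.

Check with a_0 = 3, a_1 = 1 (apply the recurrence for n = 0, 1, 2, 3): a_0 = 3, a_1 = 1, a_2 = -3/2, a_3 = -1/2, a_4 = 3/8, a_5 = 1/40.

a_(n+2) = (n(n-1) - 2 n - 1) / ((n+1)(n+2)) * a_n; check: a_0 = 3, a_1 = 1, a_2 = -3/2, a_3 = -1/2, a_4 = 3/8, a_5 = 1/40


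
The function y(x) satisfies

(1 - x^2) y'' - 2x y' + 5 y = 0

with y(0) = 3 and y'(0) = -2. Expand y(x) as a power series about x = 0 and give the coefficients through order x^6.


Ansatz: y(x) = sum_{n>=0} a_n x^n, so y'(x) = sum_{n>=1} n a_n x^(n-1) and y''(x) = sum_{n>=2} n(n-1) a_n x^(n-2).
Substitute into P(x) y'' + Q(x) y' + R(x) y = 0 with P(x) = 1 - x^2, Q(x) = -2x, R(x) = 5, and match powers of x.
Initial conditions: a_0 = 3, a_1 = -2.
Setting the coefficient of each power of x to zero and solving order by order (substituting the coefficients already found):
  x^0: 2 a_2 + 5 a_0 = 0  ->  2 a_2 = -5 a_0 = -15  ->  a_2 = -15/2
  x^1: 6 a_3 + 3 a_1 = 0  ->  6 a_3 = -3 a_1 = 6  ->  a_3 = 1
  x^2: 12 a_4 - a_2 = 0  ->  12 a_4 = a_2 = -15/2  ->  a_4 = -5/8
  x^3: 20 a_5 - 7 a_3 = 0  ->  20 a_5 = 7 a_3 = 7  ->  a_5 = 7/20
  x^4: 30 a_6 - 15 a_4 = 0  ->  30 a_6 = 15 a_4 = -75/8  ->  a_6 = -5/16
Truncated series: y(x) = 3 - 2 x - (15/2) x^2 + x^3 - (5/8) x^4 + (7/20) x^5 - (5/16) x^6 + O(x^7).

a_0 = 3; a_1 = -2; a_2 = -15/2; a_3 = 1; a_4 = -5/8; a_5 = 7/20; a_6 = -5/16


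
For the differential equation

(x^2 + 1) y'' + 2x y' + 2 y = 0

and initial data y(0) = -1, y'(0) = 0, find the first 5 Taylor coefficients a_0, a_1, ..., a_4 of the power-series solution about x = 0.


Ansatz: y(x) = sum_{n>=0} a_n x^n, so y'(x) = sum_{n>=1} n a_n x^(n-1) and y''(x) = sum_{n>=2} n(n-1) a_n x^(n-2).
Substitute into P(x) y'' + Q(x) y' + R(x) y = 0 with P(x) = x^2 + 1, Q(x) = 2x, R(x) = 2, and match powers of x.
Initial conditions: a_0 = -1, a_1 = 0.
Setting the coefficient of each power of x to zero and solving order by order (substituting the coefficients already found):
  x^0: 2 a_2 + 2 a_0 = 0  ->  2 a_2 = -2 a_0 = 2  ->  a_2 = 1
  x^1: 6 a_3 + 4 a_1 = 0  ->  6 a_3 = -4 a_1 = 0  ->  a_3 = 0
  x^2: 12 a_4 + 8 a_2 = 0  ->  12 a_4 = -8 a_2 = -8  ->  a_4 = -2/3
Truncated series: y(x) = -1 + x^2 - (2/3) x^4 + O(x^5).

a_0 = -1; a_1 = 0; a_2 = 1; a_3 = 0; a_4 = -2/3


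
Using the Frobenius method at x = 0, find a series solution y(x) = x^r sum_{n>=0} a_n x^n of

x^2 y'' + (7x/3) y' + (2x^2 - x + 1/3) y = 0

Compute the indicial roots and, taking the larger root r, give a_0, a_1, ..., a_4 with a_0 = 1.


Write in Frobenius form y'' + (p(x)/x) y' + (q(x)/x^2) y = 0:
  p(x) = 7/3,  q(x) = 2x^2 - x + 1/3.
Indicial equation: r(r-1) + (7/3) r + (1/3) = 0 -> roots r_1 = -1/3, r_2 = -1.
Take r = r_1 = -1/3. Let y(x) = x^r sum_{n>=0} a_n x^n with a_0 = 1.
Substitute y = x^r sum a_n x^n and match x^{r+n}. The recurrence is
  D(n) a_n - 1 a_{n-1} + 2 a_{n-2} = 0,  where D(n) = (r+n)(r+n-1) + (7/3)(r+n) + (1/3).
  a_n = [1 a_{n-1} - 2 a_{n-2}] / D(n).
Since the indicial polynomial factors as (r - r_1)(r - r_2), D(n) = (r_1 + n - r_1)(r_1 + n - r_2) = n(n + 2/3).
Evaluating step by step (a_0 = 1):
  n = 1: D(1) = 1(1 + 2/3) = 5/3; numerator = 1(1) = 1; a_1 = (1)/(5/3) = 3/5
  n = 2: D(2) = 2(2 + 2/3) = 16/3; numerator = 1(3/5) - 2(1) = -7/5; a_2 = (-7/5)/(16/3) = -21/80
  n = 3: D(3) = 3(3 + 2/3) = 11; numerator = 1(-21/80) - 2(3/5) = -117/80; a_3 = (-117/80)/(11) = -117/880
  n = 4: D(4) = 4(4 + 2/3) = 56/3; numerator = 1(-117/880) - 2(-21/80) = 69/176; a_4 = (69/176)/(56/3) = 207/9856

r = -1/3; a_0 = 1; a_1 = 3/5; a_2 = -21/80; a_3 = -117/880; a_4 = 207/9856


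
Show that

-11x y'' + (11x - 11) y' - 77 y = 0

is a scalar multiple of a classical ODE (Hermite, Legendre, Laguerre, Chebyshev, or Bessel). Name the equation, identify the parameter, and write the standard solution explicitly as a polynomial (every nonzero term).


All three coefficients share the factor -11; dividing through by -11 gives  x y'' + (1 - x) y' + 7 y = 0.
This matches the Laguerre equation x y'' + (1 - x) y' + n y = 0 with n = 7; the polynomial solution is L_7(x).
With y = sum_k a_k x^k, matching x^k gives (k+1)k a_{k+1} + (k+1) a_{k+1} - k a_k + n a_k = 0, i.e. (k+1)^2 a_{k+1} = (k - n) a_k = (k - 7) a_k. The right side vanishes at k = 7, so the series terminates at degree 7.
Standard normalization L_n(0) = 1 gives a_0 = 1. Work upward with a_{k+1} = (k - 7) a_k / (k+1)^2:
  a_1 = (0 - 7)(1) / 1^2 = -7/1 = -7
  a_2 = (1 - 7)(-7) / 2^2 = 42/4 = 21/2
  a_3 = (2 - 7)(21/2) / 3^2 = (-105/2)/9 = -35/6
  a_4 = (3 - 7)(-35/6) / 4^2 = (70/3)/16 = 35/24
  a_5 = (4 - 7)(35/24) / 5^2 = (-35/8)/25 = -7/40
  a_6 = (5 - 7)(-7/40) / 6^2 = (7/20)/36 = 7/720
  a_7 = (6 - 7)(7/720) / 7^2 = (-7/720)/49 = -1/5040
Hence L_7(x) = -x^7/5040 + 7 x^6/720 - 7 x^5/40 + 35 x^4/24 - 35 x^3/6 + 21 x^2/2 - 7 x + 1.

L_7(x); series = -x^7/5040 + 7 x^6/720 - 7 x^5/40 + 35 x^4/24 - 35 x^3/6 + 21 x^2/2 - 7 x + 1


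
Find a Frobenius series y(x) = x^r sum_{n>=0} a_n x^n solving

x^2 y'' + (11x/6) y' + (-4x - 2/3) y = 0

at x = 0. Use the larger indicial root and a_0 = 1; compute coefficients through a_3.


Write in Frobenius form y'' + (p(x)/x) y' + (q(x)/x^2) y = 0:
  p(x) = 11/6,  q(x) = -4x - 2/3.
Indicial equation: r(r-1) + (11/6) r + (-2/3) = 0 -> roots r_1 = 1/2, r_2 = -4/3.
Take r = r_1 = 1/2. Let y(x) = x^r sum_{n>=0} a_n x^n with a_0 = 1.
Substitute y = x^r sum a_n x^n and match x^{r+n}. The recurrence is
  D(n) a_n - 4 a_{n-1} = 0,  where D(n) = (r+n)(r+n-1) + (11/6)(r+n) + (-2/3).
  a_n = 4 / D(n) * a_{n-1}.
Since the indicial polynomial factors as (r - r_1)(r - r_2), D(n) = (r_1 + n - r_1)(r_1 + n - r_2) = n(n + 11/6).
Evaluating step by step (a_0 = 1):
  n = 1: D(1) = 1(1 + 11/6) = 17/6; numerator = 4(1) = 4; a_1 = (4)/(17/6) = 24/17
  n = 2: D(2) = 2(2 + 11/6) = 23/3; numerator = 4(24/17) = 96/17; a_2 = (96/17)/(23/3) = 288/391
  n = 3: D(3) = 3(3 + 11/6) = 29/2; numerator = 4(288/391) = 1152/391; a_3 = (1152/391)/(29/2) = 2304/11339

r = 1/2; a_0 = 1; a_1 = 24/17; a_2 = 288/391; a_3 = 2304/11339


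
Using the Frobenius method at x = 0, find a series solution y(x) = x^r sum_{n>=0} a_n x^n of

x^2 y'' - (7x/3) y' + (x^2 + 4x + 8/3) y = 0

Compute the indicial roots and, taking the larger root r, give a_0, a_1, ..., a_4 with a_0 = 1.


Write in Frobenius form y'' + (p(x)/x) y' + (q(x)/x^2) y = 0:
  p(x) = -7/3,  q(x) = x^2 + 4x + 8/3.
Indicial equation: r(r-1) + (-7/3) r + (8/3) = 0 -> roots r_1 = 2, r_2 = 4/3.
Take r = r_1 = 2. Let y(x) = x^r sum_{n>=0} a_n x^n with a_0 = 1.
Substitute y = x^r sum a_n x^n and match x^{r+n}. The recurrence is
  D(n) a_n + 4 a_{n-1} + 1 a_{n-2} = 0,  where D(n) = (r+n)(r+n-1) + (-7/3)(r+n) + (8/3).
  a_n = [-4 a_{n-1} - 1 a_{n-2}] / D(n).
Since the indicial polynomial factors as (r - r_1)(r - r_2), D(n) = (r_1 + n - r_1)(r_1 + n - r_2) = n(n + 2/3).
Evaluating step by step (a_0 = 1):
  n = 1: D(1) = 1(1 + 2/3) = 5/3; numerator = -4(1) = -4; a_1 = (-4)/(5/3) = -12/5
  n = 2: D(2) = 2(2 + 2/3) = 16/3; numerator = -4(-12/5) - 1(1) = 43/5; a_2 = (43/5)/(16/3) = 129/80
  n = 3: D(3) = 3(3 + 2/3) = 11; numerator = -4(129/80) - 1(-12/5) = -81/20; a_3 = (-81/20)/(11) = -81/220
  n = 4: D(4) = 4(4 + 2/3) = 56/3; numerator = -4(-81/220) - 1(129/80) = -123/880; a_4 = (-123/880)/(56/3) = -369/49280

r = 2; a_0 = 1; a_1 = -12/5; a_2 = 129/80; a_3 = -81/220; a_4 = -369/49280


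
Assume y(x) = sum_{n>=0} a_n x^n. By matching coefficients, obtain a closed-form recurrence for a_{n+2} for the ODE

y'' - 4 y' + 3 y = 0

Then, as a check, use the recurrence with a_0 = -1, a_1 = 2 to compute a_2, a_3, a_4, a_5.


Substitute y = sum_n a_n x^n.
y''(x) has coefficient (n+2)(n+1) a_{n+2} at x^n;
-4 y'(x) has coefficient -4 (n+1) a_{n+1} at x^n;
3 y(x) has coefficient 3 a_n at x^n.
Matching x^n: (n+2)(n+1) a_{n+2} - 4 (n+1) a_{n+1} + 3 a_n = 0.
Thus a_{n+2} = [4 (n+1) a_{n+1} - 3 a_n] / ((n+1)(n+2)).

Check with a_0 = -1, a_1 = 2 (apply the recurrence for n = 0, 1, 2, 3): a_0 = -1, a_1 = 2, a_2 = 11/2, a_3 = 19/3, a_4 = 119/24, a_5 = 181/60.

a_(n+2) = [4 (n+1) a_(n+1) - 3 a_n] / ((n+1)(n+2)); check: a_0 = -1, a_1 = 2, a_2 = 11/2, a_3 = 19/3, a_4 = 119/24, a_5 = 181/60


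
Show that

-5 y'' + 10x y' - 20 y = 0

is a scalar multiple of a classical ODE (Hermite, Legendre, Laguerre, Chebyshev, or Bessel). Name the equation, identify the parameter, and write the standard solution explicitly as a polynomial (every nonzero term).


All three coefficients share the factor -5; dividing through by -5 gives  y'' - 2x y' + 4 y = 0.
This matches the Hermite equation y'' - 2x y' + 2n y = 0 with 2n = 4, so n = 2; the polynomial solution is H_2(x).
With y = sum_k a_k x^k, matching x^k gives (k+2)(k+1) a_{k+2} = 2(k - n) a_k = 2(k - 2) a_k. The right side vanishes at k = 2, so the series with the parity of 2 terminates at degree 2.
Standard normalization: leading coefficient of H_n is 2^n, so a_2 = 2^2 = 4. Work downward with a_k = (k+1)(k+2) a_{k+2} / (2(k - n)):
  a_0 = (1)(2)(4) / (2(0 - 2)) = 8/(-4) = -2
Hence H_2(x) = 4 x^2 - 2.

H_2(x); series = 4 x^2 - 2


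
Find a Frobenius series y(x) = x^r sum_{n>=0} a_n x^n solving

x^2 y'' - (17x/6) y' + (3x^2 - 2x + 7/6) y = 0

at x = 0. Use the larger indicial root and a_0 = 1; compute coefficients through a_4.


Write in Frobenius form y'' + (p(x)/x) y' + (q(x)/x^2) y = 0:
  p(x) = -17/6,  q(x) = 3x^2 - 2x + 7/6.
Indicial equation: r(r-1) + (-17/6) r + (7/6) = 0 -> roots r_1 = 7/2, r_2 = 1/3.
Take r = r_1 = 7/2. Let y(x) = x^r sum_{n>=0} a_n x^n with a_0 = 1.
Substitute y = x^r sum a_n x^n and match x^{r+n}. The recurrence is
  D(n) a_n - 2 a_{n-1} + 3 a_{n-2} = 0,  where D(n) = (r+n)(r+n-1) + (-17/6)(r+n) + (7/6).
  a_n = [2 a_{n-1} - 3 a_{n-2}] / D(n).
Since the indicial polynomial factors as (r - r_1)(r - r_2), D(n) = (r_1 + n - r_1)(r_1 + n - r_2) = n(n + 19/6).
Evaluating step by step (a_0 = 1):
  n = 1: D(1) = 1(1 + 19/6) = 25/6; numerator = 2(1) = 2; a_1 = (2)/(25/6) = 12/25
  n = 2: D(2) = 2(2 + 19/6) = 31/3; numerator = 2(12/25) - 3(1) = -51/25; a_2 = (-51/25)/(31/3) = -153/775
  n = 3: D(3) = 3(3 + 19/6) = 37/2; numerator = 2(-153/775) - 3(12/25) = -1422/775; a_3 = (-1422/775)/(37/2) = -2844/28675
  n = 4: D(4) = 4(4 + 19/6) = 86/3; numerator = 2(-2844/28675) - 3(-153/775) = 2259/5735; a_4 = (2259/5735)/(86/3) = 6777/493210

r = 7/2; a_0 = 1; a_1 = 12/25; a_2 = -153/775; a_3 = -2844/28675; a_4 = 6777/493210


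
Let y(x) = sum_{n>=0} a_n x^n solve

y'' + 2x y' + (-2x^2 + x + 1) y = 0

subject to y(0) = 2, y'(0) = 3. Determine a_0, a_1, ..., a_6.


Ansatz: y(x) = sum_{n>=0} a_n x^n, so y'(x) = sum_{n>=1} n a_n x^(n-1) and y''(x) = sum_{n>=2} n(n-1) a_n x^(n-2).
Substitute into P(x) y'' + Q(x) y' + R(x) y = 0 with P(x) = 1, Q(x) = 2x, R(x) = -2x^2 + x + 1, and match powers of x.
Initial conditions: a_0 = 2, a_1 = 3.
Setting the coefficient of each power of x to zero and solving order by order (substituting the coefficients already found):
  x^0: 2 a_2 + a_0 = 0  ->  2 a_2 = -a_0 = -2  ->  a_2 = -1
  x^1: 6 a_3 + 3 a_1 + a_0 = 0  ->  6 a_3 = -3 a_1 - a_0 = -11  ->  a_3 = -11/6
  x^2: 12 a_4 + 5 a_2 + a_1 - 2 a_0 = 0  ->  12 a_4 = -5 a_2 - a_1 + 2 a_0 = 6  ->  a_4 = 1/2
  x^3: 20 a_5 + 7 a_3 + a_2 - 2 a_1 = 0  ->  20 a_5 = -7 a_3 - a_2 + 2 a_1 = 119/6  ->  a_5 = 119/120
  x^4: 30 a_6 + 9 a_4 + a_3 - 2 a_2 = 0  ->  30 a_6 = -9 a_4 - a_3 + 2 a_2 = -14/3  ->  a_6 = -7/45
Truncated series: y(x) = 2 + 3 x - x^2 - (11/6) x^3 + (1/2) x^4 + (119/120) x^5 - (7/45) x^6 + O(x^7).

a_0 = 2; a_1 = 3; a_2 = -1; a_3 = -11/6; a_4 = 1/2; a_5 = 119/120; a_6 = -7/45


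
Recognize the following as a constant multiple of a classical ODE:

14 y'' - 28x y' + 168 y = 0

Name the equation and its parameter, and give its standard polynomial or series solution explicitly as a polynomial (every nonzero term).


All three coefficients share the factor 14; dividing through by 14 gives  y'' - 2x y' + 12 y = 0.
This matches the Hermite equation y'' - 2x y' + 2n y = 0 with 2n = 12, so n = 6; the polynomial solution is H_6(x).
With y = sum_k a_k x^k, matching x^k gives (k+2)(k+1) a_{k+2} = 2(k - n) a_k = 2(k - 6) a_k. The right side vanishes at k = 6, so the series with the parity of 6 terminates at degree 6.
Standard normalization: leading coefficient of H_n is 2^n, so a_6 = 2^6 = 64. Work downward with a_k = (k+1)(k+2) a_{k+2} / (2(k - n)):
  a_4 = (5)(6)(64) / (2(4 - 6)) = 1920/(-4) = -480
  a_2 = (3)(4)(-480) / (2(2 - 6)) = -5760/(-8) = 720
  a_0 = (1)(2)(720) / (2(0 - 6)) = 1440/(-12) = -120
Hence H_6(x) = 64 x^6 - 480 x^4 + 720 x^2 - 120.

H_6(x); series = 64 x^6 - 480 x^4 + 720 x^2 - 120


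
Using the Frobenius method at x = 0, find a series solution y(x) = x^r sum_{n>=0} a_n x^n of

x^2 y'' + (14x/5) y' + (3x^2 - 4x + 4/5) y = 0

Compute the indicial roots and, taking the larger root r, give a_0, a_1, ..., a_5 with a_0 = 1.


Write in Frobenius form y'' + (p(x)/x) y' + (q(x)/x^2) y = 0:
  p(x) = 14/5,  q(x) = 3x^2 - 4x + 4/5.
Indicial equation: r(r-1) + (14/5) r + (4/5) = 0 -> roots r_1 = -4/5, r_2 = -1.
Take r = r_1 = -4/5. Let y(x) = x^r sum_{n>=0} a_n x^n with a_0 = 1.
Substitute y = x^r sum a_n x^n and match x^{r+n}. The recurrence is
  D(n) a_n - 4 a_{n-1} + 3 a_{n-2} = 0,  where D(n) = (r+n)(r+n-1) + (14/5)(r+n) + (4/5).
  a_n = [4 a_{n-1} - 3 a_{n-2}] / D(n).
Since the indicial polynomial factors as (r - r_1)(r - r_2), D(n) = (r_1 + n - r_1)(r_1 + n - r_2) = n(n + 1/5).
Evaluating step by step (a_0 = 1):
  n = 1: D(1) = 1(1 + 1/5) = 6/5; numerator = 4(1) = 4; a_1 = (4)/(6/5) = 10/3
  n = 2: D(2) = 2(2 + 1/5) = 22/5; numerator = 4(10/3) - 3(1) = 31/3; a_2 = (31/3)/(22/5) = 155/66
  n = 3: D(3) = 3(3 + 1/5) = 48/5; numerator = 4(155/66) - 3(10/3) = -20/33; a_3 = (-20/33)/(48/5) = -25/396
  n = 4: D(4) = 4(4 + 1/5) = 84/5; numerator = 4(-25/396) - 3(155/66) = -1445/198; a_4 = (-1445/198)/(84/5) = -7225/16632
  n = 5: D(5) = 5(5 + 1/5) = 26; numerator = 4(-7225/16632) - 3(-25/396) = -12875/8316; a_5 = (-12875/8316)/(26) = -12875/216216

r = -4/5; a_0 = 1; a_1 = 10/3; a_2 = 155/66; a_3 = -25/396; a_4 = -7225/16632; a_5 = -12875/216216


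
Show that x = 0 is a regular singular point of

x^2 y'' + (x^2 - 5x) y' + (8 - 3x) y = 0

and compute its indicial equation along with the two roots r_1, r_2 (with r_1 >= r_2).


Divide by x^2 to reach normal form y'' + P_1(x) y' + P_2(x) y = 0 with P_1(x) = 1 - 5/x and P_2(x) = -3/x + 8/x^2.
x = 0 is a singular point because the y'-coefficient 1 - 5/x has a pole at x = 0 and the y-coefficient -3/x + 8/x^2 has a pole at x = 0.
It is a regular singular point because x P_1(x) = p(x) = x - 5 and x^2 P_2(x) = q(x) = 8 - 3x are polynomials, hence analytic at x = 0.
p(0) = -5,  q(0) = 8.
Indicial equation: r(r-1) + p(0) r + q(0) = 0, i.e. r^2 + (p(0) - 1) r + q(0) = 0, i.e. r^2 - 6 r + 8 = 0.
Discriminant: (-6)^2 - 4(8) = 4, so r = (6 ± 2)/2.
Solving: r_1 = 4, r_2 = 2.

indicial: r^2 - 6 r + 8 = 0; roots r_1 = 4, r_2 = 2


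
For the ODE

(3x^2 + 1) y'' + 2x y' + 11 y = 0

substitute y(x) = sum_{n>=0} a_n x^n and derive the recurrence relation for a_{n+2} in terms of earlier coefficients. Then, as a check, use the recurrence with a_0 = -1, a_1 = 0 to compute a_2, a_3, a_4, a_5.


Substitute y = sum_n a_n x^n.
(1 + 3 x^2) y'' contributes (n+2)(n+1) a_{n+2} + 3 n(n-1) a_n at x^n.
2 x y'(x) contributes 2 n a_n at x^n.
11 y(x) contributes 11 a_n at x^n.
Matching x^n: (n+2)(n+1) a_{n+2} + (3 n(n-1) + 2 n + 11) a_n = 0.
Thus a_{n+2} = (-3 n(n-1) - 2 n - 11) / ((n+1)(n+2)) * a_n.

Check with a_0 = -1, a_1 = 0 (apply the recurrence for n = 0, 1, 2, 3): a_0 = -1, a_1 = 0, a_2 = 11/2, a_3 = 0, a_4 = -77/8, a_5 = 0.

a_(n+2) = (-3 n(n-1) - 2 n - 11) / ((n+1)(n+2)) * a_n; check: a_0 = -1, a_1 = 0, a_2 = 11/2, a_3 = 0, a_4 = -77/8, a_5 = 0


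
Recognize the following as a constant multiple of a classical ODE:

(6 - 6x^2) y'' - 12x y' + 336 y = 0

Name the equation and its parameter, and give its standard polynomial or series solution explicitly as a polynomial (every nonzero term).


All three coefficients share the factor 6; dividing through by 6 gives  (1 - x^2) y'' - 2x y' + 56 y = 0.
This matches the Legendre equation (1 - x^2) y'' - 2x y' + n(n+1) y = 0 (note the -2x y' term) with n(n+1) = 56, so n = 7; the polynomial solution is P_7(x).
With y = sum_k a_k x^k, matching x^k gives (k+2)(k+1) a_{k+2} = [k(k+1) - n(n+1)] a_k = (k - 7)(k + 8) a_k. The right side vanishes at k = 7, so the series with the parity of 7 terminates at degree 7.
Standard normalization (P_n(1) = 1): leading coefficient (2n)!/(2^n (n!)^2) = 87178291200/(128*25401600) = 429/16, so a_7 = 429/16. Work downward with a_k = (k+1)(k+2) a_{k+2} / ((k - 7)(k + 8)):
  a_5 = (6)(7)(429/16) / ((5 - 7)(5 + 8)) = (9009/8)/(-26) = -693/16
  a_3 = (4)(5)(-693/16) / ((3 - 7)(3 + 8)) = (-3465/4)/(-44) = 315/16
  a_1 = (2)(3)(315/16) / ((1 - 7)(1 + 8)) = (945/8)/(-54) = -35/16
Hence P_7(x) = 429 x^7/16 - 693 x^5/16 + 315 x^3/16 - 35 x/16.

P_7(x); series = 429 x^7/16 - 693 x^5/16 + 315 x^3/16 - 35 x/16


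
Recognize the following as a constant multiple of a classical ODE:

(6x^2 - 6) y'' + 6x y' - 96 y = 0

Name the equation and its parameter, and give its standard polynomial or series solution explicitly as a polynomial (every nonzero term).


All three coefficients share the factor -6; dividing through by -6 gives  (1 - x^2) y'' - x y' + 16 y = 0.
This matches the Chebyshev equation (1 - x^2) y'' - x y' + n^2 y = 0 (note the -x y' term, not -2x y') with n^2 = 16, so n = 4; the polynomial solution is T_4(x).
With y = sum_k a_k x^k, matching x^k gives (k+2)(k+1) a_{k+2} = (k^2 - n^2) a_k = (k - 4)(k + 4) a_k. The right side vanishes at k = 4, so the series with the parity of 4 terminates at degree 4.
Standard normalization: leading coefficient of T_n is 2^(n-1), so a_4 = 2^3 = 8. Work downward with a_k = (k+1)(k+2) a_{k+2} / ((k - 4)(k + 4)):
  a_2 = (3)(4)(8) / ((2 - 4)(2 + 4)) = 96/(-12) = -8
  a_0 = (1)(2)(-8) / ((0 - 4)(0 + 4)) = -16/(-16) = 1
Hence T_4(x) = 8 x^4 - 8 x^2 + 1.

T_4(x); series = 8 x^4 - 8 x^2 + 1


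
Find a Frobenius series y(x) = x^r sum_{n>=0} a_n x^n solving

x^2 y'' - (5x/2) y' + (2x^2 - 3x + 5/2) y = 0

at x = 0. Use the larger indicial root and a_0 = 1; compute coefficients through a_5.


Write in Frobenius form y'' + (p(x)/x) y' + (q(x)/x^2) y = 0:
  p(x) = -5/2,  q(x) = 2x^2 - 3x + 5/2.
Indicial equation: r(r-1) + (-5/2) r + (5/2) = 0 -> roots r_1 = 5/2, r_2 = 1.
Take r = r_1 = 5/2. Let y(x) = x^r sum_{n>=0} a_n x^n with a_0 = 1.
Substitute y = x^r sum a_n x^n and match x^{r+n}. The recurrence is
  D(n) a_n - 3 a_{n-1} + 2 a_{n-2} = 0,  where D(n) = (r+n)(r+n-1) + (-5/2)(r+n) + (5/2).
  a_n = [3 a_{n-1} - 2 a_{n-2}] / D(n).
Since the indicial polynomial factors as (r - r_1)(r - r_2), D(n) = (r_1 + n - r_1)(r_1 + n - r_2) = n(n + 3/2).
Evaluating step by step (a_0 = 1):
  n = 1: D(1) = 1(1 + 3/2) = 5/2; numerator = 3(1) = 3; a_1 = (3)/(5/2) = 6/5
  n = 2: D(2) = 2(2 + 3/2) = 7; numerator = 3(6/5) - 2(1) = 8/5; a_2 = (8/5)/(7) = 8/35
  n = 3: D(3) = 3(3 + 3/2) = 27/2; numerator = 3(8/35) - 2(6/5) = -12/7; a_3 = (-12/7)/(27/2) = -8/63
  n = 4: D(4) = 4(4 + 3/2) = 22; numerator = 3(-8/63) - 2(8/35) = -88/105; a_4 = (-88/105)/(22) = -4/105
  n = 5: D(5) = 5(5 + 3/2) = 65/2; numerator = 3(-4/105) - 2(-8/63) = 44/315; a_5 = (44/315)/(65/2) = 88/20475

r = 5/2; a_0 = 1; a_1 = 6/5; a_2 = 8/35; a_3 = -8/63; a_4 = -4/105; a_5 = 88/20475


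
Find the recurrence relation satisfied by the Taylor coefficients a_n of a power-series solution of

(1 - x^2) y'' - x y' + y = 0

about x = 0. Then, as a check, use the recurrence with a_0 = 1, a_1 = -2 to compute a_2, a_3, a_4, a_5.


Substitute y = sum_n a_n x^n.
(1 - 1 x^2) y'' contributes (n+2)(n+1) a_{n+2} - n(n-1) a_n at x^n.
-x y'(x) contributes -n a_n at x^n.
y(x) contributes 1 a_n at x^n.
Matching x^n: (n+2)(n+1) a_{n+2} + (-n(n-1) - n + 1) a_n = 0.
Thus a_{n+2} = (n(n-1) + n - 1) / ((n+1)(n+2)) * a_n.

Check with a_0 = 1, a_1 = -2 (apply the recurrence for n = 0, 1, 2, 3): a_0 = 1, a_1 = -2, a_2 = -1/2, a_3 = 0, a_4 = -1/8, a_5 = 0.

a_(n+2) = (n(n-1) + n - 1) / ((n+1)(n+2)) * a_n; check: a_0 = 1, a_1 = -2, a_2 = -1/2, a_3 = 0, a_4 = -1/8, a_5 = 0


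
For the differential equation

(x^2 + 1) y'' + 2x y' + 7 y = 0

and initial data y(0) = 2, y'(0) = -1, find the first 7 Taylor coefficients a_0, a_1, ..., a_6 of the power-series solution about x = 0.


Ansatz: y(x) = sum_{n>=0} a_n x^n, so y'(x) = sum_{n>=1} n a_n x^(n-1) and y''(x) = sum_{n>=2} n(n-1) a_n x^(n-2).
Substitute into P(x) y'' + Q(x) y' + R(x) y = 0 with P(x) = x^2 + 1, Q(x) = 2x, R(x) = 7, and match powers of x.
Initial conditions: a_0 = 2, a_1 = -1.
Setting the coefficient of each power of x to zero and solving order by order (substituting the coefficients already found):
  x^0: 2 a_2 + 7 a_0 = 0  ->  2 a_2 = -7 a_0 = -14  ->  a_2 = -7
  x^1: 6 a_3 + 9 a_1 = 0  ->  6 a_3 = -9 a_1 = 9  ->  a_3 = 3/2
  x^2: 12 a_4 + 13 a_2 = 0  ->  12 a_4 = -13 a_2 = 91  ->  a_4 = 91/12
  x^3: 20 a_5 + 19 a_3 = 0  ->  20 a_5 = -19 a_3 = -57/2  ->  a_5 = -57/40
  x^4: 30 a_6 + 27 a_4 = 0  ->  30 a_6 = -27 a_4 = -819/4  ->  a_6 = -273/40
Truncated series: y(x) = 2 - x - 7 x^2 + (3/2) x^3 + (91/12) x^4 - (57/40) x^5 - (273/40) x^6 + O(x^7).

a_0 = 2; a_1 = -1; a_2 = -7; a_3 = 3/2; a_4 = 91/12; a_5 = -57/40; a_6 = -273/40


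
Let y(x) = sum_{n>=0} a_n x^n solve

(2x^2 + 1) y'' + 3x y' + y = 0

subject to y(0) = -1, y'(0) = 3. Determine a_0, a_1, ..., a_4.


Ansatz: y(x) = sum_{n>=0} a_n x^n, so y'(x) = sum_{n>=1} n a_n x^(n-1) and y''(x) = sum_{n>=2} n(n-1) a_n x^(n-2).
Substitute into P(x) y'' + Q(x) y' + R(x) y = 0 with P(x) = 2x^2 + 1, Q(x) = 3x, R(x) = 1, and match powers of x.
Initial conditions: a_0 = -1, a_1 = 3.
Setting the coefficient of each power of x to zero and solving order by order (substituting the coefficients already found):
  x^0: 2 a_2 + a_0 = 0  ->  2 a_2 = -a_0 = 1  ->  a_2 = 1/2
  x^1: 6 a_3 + 4 a_1 = 0  ->  6 a_3 = -4 a_1 = -12  ->  a_3 = -2
  x^2: 12 a_4 + 11 a_2 = 0  ->  12 a_4 = -11 a_2 = -11/2  ->  a_4 = -11/24
Truncated series: y(x) = -1 + 3 x + (1/2) x^2 - 2 x^3 - (11/24) x^4 + O(x^5).

a_0 = -1; a_1 = 3; a_2 = 1/2; a_3 = -2; a_4 = -11/24


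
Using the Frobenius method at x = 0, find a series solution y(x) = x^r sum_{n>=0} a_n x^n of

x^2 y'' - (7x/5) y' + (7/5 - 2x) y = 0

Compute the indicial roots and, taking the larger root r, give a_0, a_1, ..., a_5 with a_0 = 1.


Write in Frobenius form y'' + (p(x)/x) y' + (q(x)/x^2) y = 0:
  p(x) = -7/5,  q(x) = 7/5 - 2x.
Indicial equation: r(r-1) + (-7/5) r + (7/5) = 0 -> roots r_1 = 7/5, r_2 = 1.
Take r = r_1 = 7/5. Let y(x) = x^r sum_{n>=0} a_n x^n with a_0 = 1.
Substitute y = x^r sum a_n x^n and match x^{r+n}. The recurrence is
  D(n) a_n - 2 a_{n-1} = 0,  where D(n) = (r+n)(r+n-1) + (-7/5)(r+n) + (7/5).
  a_n = 2 / D(n) * a_{n-1}.
Since the indicial polynomial factors as (r - r_1)(r - r_2), D(n) = (r_1 + n - r_1)(r_1 + n - r_2) = n(n + 2/5).
Evaluating step by step (a_0 = 1):
  n = 1: D(1) = 1(1 + 2/5) = 7/5; numerator = 2(1) = 2; a_1 = (2)/(7/5) = 10/7
  n = 2: D(2) = 2(2 + 2/5) = 24/5; numerator = 2(10/7) = 20/7; a_2 = (20/7)/(24/5) = 25/42
  n = 3: D(3) = 3(3 + 2/5) = 51/5; numerator = 2(25/42) = 25/21; a_3 = (25/21)/(51/5) = 125/1071
  n = 4: D(4) = 4(4 + 2/5) = 88/5; numerator = 2(125/1071) = 250/1071; a_4 = (250/1071)/(88/5) = 625/47124
  n = 5: D(5) = 5(5 + 2/5) = 27; numerator = 2(625/47124) = 625/23562; a_5 = (625/23562)/(27) = 625/636174

r = 7/5; a_0 = 1; a_1 = 10/7; a_2 = 25/42; a_3 = 125/1071; a_4 = 625/47124; a_5 = 625/636174


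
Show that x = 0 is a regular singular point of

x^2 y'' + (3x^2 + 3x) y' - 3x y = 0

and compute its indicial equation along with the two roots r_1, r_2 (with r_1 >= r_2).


Divide by x^2 to reach normal form y'' + P_1(x) y' + P_2(x) y = 0 with P_1(x) = 3 + 3/x and P_2(x) = -3/x.
x = 0 is a singular point because the y'-coefficient 3 + 3/x has a pole at x = 0 and the y-coefficient -3/x has a pole at x = 0.
It is a regular singular point because x P_1(x) = p(x) = 3x + 3 and x^2 P_2(x) = q(x) = -3x are polynomials, hence analytic at x = 0.
p(0) = 3,  q(0) = 0.
Indicial equation: r(r-1) + p(0) r + q(0) = 0, i.e. r^2 + (p(0) - 1) r + q(0) = 0, i.e. r^2 + 2 r = 0.
Discriminant: (2)^2 - 4(0) = 4, so r = (-2 ± 2)/2.
Solving: r_1 = 0, r_2 = -2.

indicial: r^2 + 2 r = 0; roots r_1 = 0, r_2 = -2


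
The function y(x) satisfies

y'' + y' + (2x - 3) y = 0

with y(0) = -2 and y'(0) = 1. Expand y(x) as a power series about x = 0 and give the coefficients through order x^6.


Ansatz: y(x) = sum_{n>=0} a_n x^n, so y'(x) = sum_{n>=1} n a_n x^(n-1) and y''(x) = sum_{n>=2} n(n-1) a_n x^(n-2).
Substitute into P(x) y'' + Q(x) y' + R(x) y = 0 with P(x) = 1, Q(x) = 1, R(x) = 2x - 3, and match powers of x.
Initial conditions: a_0 = -2, a_1 = 1.
Setting the coefficient of each power of x to zero and solving order by order (substituting the coefficients already found):
  x^0: 2 a_2 + a_1 - 3 a_0 = 0  ->  2 a_2 = -a_1 + 3 a_0 = -7  ->  a_2 = -7/2
  x^1: 6 a_3 + 2 a_2 - 3 a_1 + 2 a_0 = 0  ->  6 a_3 = -2 a_2 + 3 a_1 - 2 a_0 = 14  ->  a_3 = 7/3
  x^2: 12 a_4 + 3 a_3 - 3 a_2 + 2 a_1 = 0  ->  12 a_4 = -3 a_3 + 3 a_2 - 2 a_1 = -39/2  ->  a_4 = -13/8
  x^3: 20 a_5 + 4 a_4 - 3 a_3 + 2 a_2 = 0  ->  20 a_5 = -4 a_4 + 3 a_3 - 2 a_2 = 41/2  ->  a_5 = 41/40
  x^4: 30 a_6 + 5 a_5 - 3 a_4 + 2 a_3 = 0  ->  30 a_6 = -5 a_5 + 3 a_4 - 2 a_3 = -44/3  ->  a_6 = -22/45
Truncated series: y(x) = -2 + x - (7/2) x^2 + (7/3) x^3 - (13/8) x^4 + (41/40) x^5 - (22/45) x^6 + O(x^7).

a_0 = -2; a_1 = 1; a_2 = -7/2; a_3 = 7/3; a_4 = -13/8; a_5 = 41/40; a_6 = -22/45


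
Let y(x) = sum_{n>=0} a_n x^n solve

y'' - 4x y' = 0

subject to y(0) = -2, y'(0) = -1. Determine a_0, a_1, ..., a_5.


Ansatz: y(x) = sum_{n>=0} a_n x^n, so y'(x) = sum_{n>=1} n a_n x^(n-1) and y''(x) = sum_{n>=2} n(n-1) a_n x^(n-2).
Substitute into P(x) y'' + Q(x) y' + R(x) y = 0 with P(x) = 1, Q(x) = -4x, R(x) = 0, and match powers of x.
Initial conditions: a_0 = -2, a_1 = -1.
Setting the coefficient of each power of x to zero and solving order by order (substituting the coefficients already found):
  x^0: 2 a_2 = 0  ->  a_2 = 0
  x^1: 6 a_3 - 4 a_1 = 0  ->  6 a_3 = 4 a_1 = -4  ->  a_3 = -2/3
  x^2: 12 a_4 - 8 a_2 = 0  ->  12 a_4 = 8 a_2 = 0  ->  a_4 = 0
  x^3: 20 a_5 - 12 a_3 = 0  ->  20 a_5 = 12 a_3 = -8  ->  a_5 = -2/5
Truncated series: y(x) = -2 - x - (2/3) x^3 - (2/5) x^5 + O(x^6).

a_0 = -2; a_1 = -1; a_2 = 0; a_3 = -2/3; a_4 = 0; a_5 = -2/5


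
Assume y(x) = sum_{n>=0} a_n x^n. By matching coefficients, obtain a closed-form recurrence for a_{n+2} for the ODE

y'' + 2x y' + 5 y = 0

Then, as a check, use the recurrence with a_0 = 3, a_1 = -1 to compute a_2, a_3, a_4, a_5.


Substitute y = sum_n a_n x^n.
y''(x) has coefficient (n+2)(n+1) a_{n+2} at x^n;
2 x y'(x) has coefficient 2 n a_n at x^n (shift);
5 y(x) has coefficient 5 a_n at x^n.
Matching x^n: (n+2)(n+1) a_{n+2} + (2n + 5) a_n = 0.
Thus a_{n+2} = (-2n - 5) / ((n+1)(n+2)) * a_n.

Check with a_0 = 3, a_1 = -1 (apply the recurrence for n = 0, 1, 2, 3): a_0 = 3, a_1 = -1, a_2 = -15/2, a_3 = 7/6, a_4 = 45/8, a_5 = -77/120.

a_(n+2) = (-2n - 5) / ((n+1)(n+2)) * a_n; check: a_0 = 3, a_1 = -1, a_2 = -15/2, a_3 = 7/6, a_4 = 45/8, a_5 = -77/120


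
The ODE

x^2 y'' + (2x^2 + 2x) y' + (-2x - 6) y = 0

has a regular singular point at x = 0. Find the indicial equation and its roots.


Divide by x^2 to reach normal form y'' + P_1(x) y' + P_2(x) y = 0 with P_1(x) = 2 + 2/x and P_2(x) = -2/x - 6/x^2.
x = 0 is a singular point because the y'-coefficient 2 + 2/x has a pole at x = 0 and the y-coefficient -2/x - 6/x^2 has a pole at x = 0.
It is a regular singular point because x P_1(x) = p(x) = 2x + 2 and x^2 P_2(x) = q(x) = -2x - 6 are polynomials, hence analytic at x = 0.
p(0) = 2,  q(0) = -6.
Indicial equation: r(r-1) + p(0) r + q(0) = 0, i.e. r^2 + (p(0) - 1) r + q(0) = 0, i.e. r^2 + 1 r - 6 = 0.
Discriminant: (1)^2 - 4(-6) = 25, so r = (-1 ± 5)/2.
Solving: r_1 = 2, r_2 = -3.

indicial: r^2 + 1 r - 6 = 0; roots r_1 = 2, r_2 = -3


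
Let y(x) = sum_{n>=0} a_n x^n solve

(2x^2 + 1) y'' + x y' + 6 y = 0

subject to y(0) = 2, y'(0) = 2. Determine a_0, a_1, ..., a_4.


Ansatz: y(x) = sum_{n>=0} a_n x^n, so y'(x) = sum_{n>=1} n a_n x^(n-1) and y''(x) = sum_{n>=2} n(n-1) a_n x^(n-2).
Substitute into P(x) y'' + Q(x) y' + R(x) y = 0 with P(x) = 2x^2 + 1, Q(x) = x, R(x) = 6, and match powers of x.
Initial conditions: a_0 = 2, a_1 = 2.
Setting the coefficient of each power of x to zero and solving order by order (substituting the coefficients already found):
  x^0: 2 a_2 + 6 a_0 = 0  ->  2 a_2 = -6 a_0 = -12  ->  a_2 = -6
  x^1: 6 a_3 + 7 a_1 = 0  ->  6 a_3 = -7 a_1 = -14  ->  a_3 = -7/3
  x^2: 12 a_4 + 12 a_2 = 0  ->  12 a_4 = -12 a_2 = 72  ->  a_4 = 6
Truncated series: y(x) = 2 + 2 x - 6 x^2 - (7/3) x^3 + 6 x^4 + O(x^5).

a_0 = 2; a_1 = 2; a_2 = -6; a_3 = -7/3; a_4 = 6


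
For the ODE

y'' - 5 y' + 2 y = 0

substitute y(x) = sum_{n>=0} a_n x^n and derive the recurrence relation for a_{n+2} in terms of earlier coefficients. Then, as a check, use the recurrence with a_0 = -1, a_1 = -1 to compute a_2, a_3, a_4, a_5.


Substitute y = sum_n a_n x^n.
y''(x) has coefficient (n+2)(n+1) a_{n+2} at x^n;
-5 y'(x) has coefficient -5 (n+1) a_{n+1} at x^n;
2 y(x) has coefficient 2 a_n at x^n.
Matching x^n: (n+2)(n+1) a_{n+2} - 5 (n+1) a_{n+1} + 2 a_n = 0.
Thus a_{n+2} = [5 (n+1) a_{n+1} - 2 a_n] / ((n+1)(n+2)).

Check with a_0 = -1, a_1 = -1 (apply the recurrence for n = 0, 1, 2, 3): a_0 = -1, a_1 = -1, a_2 = -3/2, a_3 = -13/6, a_4 = -59/24, a_5 = -269/120.

a_(n+2) = [5 (n+1) a_(n+1) - 2 a_n] / ((n+1)(n+2)); check: a_0 = -1, a_1 = -1, a_2 = -3/2, a_3 = -13/6, a_4 = -59/24, a_5 = -269/120


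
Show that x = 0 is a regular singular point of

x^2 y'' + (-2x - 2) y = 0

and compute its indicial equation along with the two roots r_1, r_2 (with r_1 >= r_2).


Divide by x^2 to reach normal form y'' + P_1(x) y' + P_2(x) y = 0 with P_1(x) = 0 and P_2(x) = -2/x - 2/x^2.
x = 0 is a singular point because the y-coefficient -2/x - 2/x^2 has a pole at x = 0.
It is a regular singular point because x P_1(x) = p(x) = 0 and x^2 P_2(x) = q(x) = -2x - 2 are polynomials, hence analytic at x = 0.
p(0) = 0,  q(0) = -2.
Indicial equation: r(r-1) + p(0) r + q(0) = 0, i.e. r^2 + (p(0) - 1) r + q(0) = 0, i.e. r^2 - 1 r - 2 = 0.
Discriminant: (-1)^2 - 4(-2) = 9, so r = (1 ± 3)/2.
Solving: r_1 = 2, r_2 = -1.

indicial: r^2 - 1 r - 2 = 0; roots r_1 = 2, r_2 = -1


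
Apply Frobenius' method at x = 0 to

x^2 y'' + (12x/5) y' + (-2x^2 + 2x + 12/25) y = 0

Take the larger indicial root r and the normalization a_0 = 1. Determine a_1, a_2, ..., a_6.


Write in Frobenius form y'' + (p(x)/x) y' + (q(x)/x^2) y = 0:
  p(x) = 12/5,  q(x) = -2x^2 + 2x + 12/25.
Indicial equation: r(r-1) + (12/5) r + (12/25) = 0 -> roots r_1 = -3/5, r_2 = -4/5.
Take r = r_1 = -3/5. Let y(x) = x^r sum_{n>=0} a_n x^n with a_0 = 1.
Substitute y = x^r sum a_n x^n and match x^{r+n}. The recurrence is
  D(n) a_n + 2 a_{n-1} - 2 a_{n-2} = 0,  where D(n) = (r+n)(r+n-1) + (12/5)(r+n) + (12/25).
  a_n = [-2 a_{n-1} + 2 a_{n-2}] / D(n).
Since the indicial polynomial factors as (r - r_1)(r - r_2), D(n) = (r_1 + n - r_1)(r_1 + n - r_2) = n(n + 1/5).
Evaluating step by step (a_0 = 1):
  n = 1: D(1) = 1(1 + 1/5) = 6/5; numerator = -2(1) = -2; a_1 = (-2)/(6/5) = -5/3
  n = 2: D(2) = 2(2 + 1/5) = 22/5; numerator = -2(-5/3) + 2(1) = 16/3; a_2 = (16/3)/(22/5) = 40/33
  n = 3: D(3) = 3(3 + 1/5) = 48/5; numerator = -2(40/33) + 2(-5/3) = -190/33; a_3 = (-190/33)/(48/5) = -475/792
  n = 4: D(4) = 4(4 + 1/5) = 84/5; numerator = -2(-475/792) + 2(40/33) = 1435/396; a_4 = (1435/396)/(84/5) = 1025/4752
  n = 5: D(5) = 5(5 + 1/5) = 26; numerator = -2(1025/4752) + 2(-475/792) = -3875/2376; a_5 = (-3875/2376)/(26) = -3875/61776
  n = 6: D(6) = 6(6 + 1/5) = 186/5; numerator = -2(-3875/61776) + 2(1025/4752) = 2150/3861; a_6 = (2150/3861)/(186/5) = 5375/359073

r = -3/5; a_0 = 1; a_1 = -5/3; a_2 = 40/33; a_3 = -475/792; a_4 = 1025/4752; a_5 = -3875/61776; a_6 = 5375/359073


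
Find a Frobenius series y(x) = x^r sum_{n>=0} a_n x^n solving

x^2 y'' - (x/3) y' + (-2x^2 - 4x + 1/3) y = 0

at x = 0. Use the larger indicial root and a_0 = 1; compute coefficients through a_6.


Write in Frobenius form y'' + (p(x)/x) y' + (q(x)/x^2) y = 0:
  p(x) = -1/3,  q(x) = -2x^2 - 4x + 1/3.
Indicial equation: r(r-1) + (-1/3) r + (1/3) = 0 -> roots r_1 = 1, r_2 = 1/3.
Take r = r_1 = 1. Let y(x) = x^r sum_{n>=0} a_n x^n with a_0 = 1.
Substitute y = x^r sum a_n x^n and match x^{r+n}. The recurrence is
  D(n) a_n - 4 a_{n-1} - 2 a_{n-2} = 0,  where D(n) = (r+n)(r+n-1) + (-1/3)(r+n) + (1/3).
  a_n = [4 a_{n-1} + 2 a_{n-2}] / D(n).
Since the indicial polynomial factors as (r - r_1)(r - r_2), D(n) = (r_1 + n - r_1)(r_1 + n - r_2) = n(n + 2/3).
Evaluating step by step (a_0 = 1):
  n = 1: D(1) = 1(1 + 2/3) = 5/3; numerator = 4(1) = 4; a_1 = (4)/(5/3) = 12/5
  n = 2: D(2) = 2(2 + 2/3) = 16/3; numerator = 4(12/5) + 2(1) = 58/5; a_2 = (58/5)/(16/3) = 87/40
  n = 3: D(3) = 3(3 + 2/3) = 11; numerator = 4(87/40) + 2(12/5) = 27/2; a_3 = (27/2)/(11) = 27/22
  n = 4: D(4) = 4(4 + 2/3) = 56/3; numerator = 4(27/22) + 2(87/40) = 2037/220; a_4 = (2037/220)/(56/3) = 873/1760
  n = 5: D(5) = 5(5 + 2/3) = 85/3; numerator = 4(873/1760) + 2(27/22) = 1953/440; a_5 = (1953/440)/(85/3) = 5859/37400
  n = 6: D(6) = 6(6 + 2/3) = 40; numerator = 4(5859/37400) + 2(873/1760) = 11007/6800; a_6 = (11007/6800)/(40) = 11007/272000

r = 1; a_0 = 1; a_1 = 12/5; a_2 = 87/40; a_3 = 27/22; a_4 = 873/1760; a_5 = 5859/37400; a_6 = 11007/272000
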